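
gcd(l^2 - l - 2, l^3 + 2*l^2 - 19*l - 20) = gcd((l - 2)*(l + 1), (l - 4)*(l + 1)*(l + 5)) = l + 1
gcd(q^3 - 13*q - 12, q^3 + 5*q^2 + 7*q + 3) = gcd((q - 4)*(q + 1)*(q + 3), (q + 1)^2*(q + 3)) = q^2 + 4*q + 3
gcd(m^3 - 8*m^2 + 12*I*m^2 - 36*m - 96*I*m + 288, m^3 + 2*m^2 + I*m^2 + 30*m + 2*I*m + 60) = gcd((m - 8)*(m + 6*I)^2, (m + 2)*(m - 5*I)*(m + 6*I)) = m + 6*I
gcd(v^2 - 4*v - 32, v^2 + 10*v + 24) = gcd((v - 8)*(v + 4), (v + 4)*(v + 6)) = v + 4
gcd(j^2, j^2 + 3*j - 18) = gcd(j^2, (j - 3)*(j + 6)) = 1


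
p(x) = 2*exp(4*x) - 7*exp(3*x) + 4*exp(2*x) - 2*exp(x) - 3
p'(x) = 8*exp(4*x) - 21*exp(3*x) + 8*exp(2*x) - 2*exp(x)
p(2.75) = 93899.39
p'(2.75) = 400539.24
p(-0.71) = -3.73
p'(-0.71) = -1.08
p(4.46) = 107404674.15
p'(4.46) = 434087926.82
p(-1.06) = -3.48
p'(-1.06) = -0.49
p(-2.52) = -3.14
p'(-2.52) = -0.12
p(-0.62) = -3.84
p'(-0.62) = -1.36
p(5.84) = 27651093794.76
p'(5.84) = 110887836868.68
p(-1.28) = -3.39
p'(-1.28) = -0.34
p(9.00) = 8618739019169845.24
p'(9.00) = 34478679889132470.98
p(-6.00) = -3.00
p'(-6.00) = 0.00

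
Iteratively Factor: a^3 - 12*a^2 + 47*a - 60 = (a - 3)*(a^2 - 9*a + 20) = (a - 4)*(a - 3)*(a - 5)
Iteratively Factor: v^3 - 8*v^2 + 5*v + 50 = (v - 5)*(v^2 - 3*v - 10) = (v - 5)*(v + 2)*(v - 5)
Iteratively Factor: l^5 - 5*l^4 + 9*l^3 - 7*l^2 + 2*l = (l - 2)*(l^4 - 3*l^3 + 3*l^2 - l) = (l - 2)*(l - 1)*(l^3 - 2*l^2 + l) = l*(l - 2)*(l - 1)*(l^2 - 2*l + 1) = l*(l - 2)*(l - 1)^2*(l - 1)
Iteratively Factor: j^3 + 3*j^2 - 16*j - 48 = (j + 3)*(j^2 - 16) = (j - 4)*(j + 3)*(j + 4)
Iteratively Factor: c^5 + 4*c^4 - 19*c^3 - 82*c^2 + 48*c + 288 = (c + 3)*(c^4 + c^3 - 22*c^2 - 16*c + 96) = (c + 3)^2*(c^3 - 2*c^2 - 16*c + 32) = (c + 3)^2*(c + 4)*(c^2 - 6*c + 8) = (c - 4)*(c + 3)^2*(c + 4)*(c - 2)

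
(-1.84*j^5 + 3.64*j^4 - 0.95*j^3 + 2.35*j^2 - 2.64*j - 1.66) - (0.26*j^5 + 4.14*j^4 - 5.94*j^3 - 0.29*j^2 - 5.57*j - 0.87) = -2.1*j^5 - 0.5*j^4 + 4.99*j^3 + 2.64*j^2 + 2.93*j - 0.79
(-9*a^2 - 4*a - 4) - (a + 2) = -9*a^2 - 5*a - 6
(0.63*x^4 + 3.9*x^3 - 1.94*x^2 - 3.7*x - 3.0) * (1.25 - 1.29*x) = -0.8127*x^5 - 4.2435*x^4 + 7.3776*x^3 + 2.348*x^2 - 0.755*x - 3.75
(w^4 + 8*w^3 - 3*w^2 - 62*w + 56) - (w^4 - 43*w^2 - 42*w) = 8*w^3 + 40*w^2 - 20*w + 56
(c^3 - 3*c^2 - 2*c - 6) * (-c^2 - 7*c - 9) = -c^5 - 4*c^4 + 14*c^3 + 47*c^2 + 60*c + 54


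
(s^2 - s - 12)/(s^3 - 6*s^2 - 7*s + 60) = 1/(s - 5)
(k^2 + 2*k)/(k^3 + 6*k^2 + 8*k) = 1/(k + 4)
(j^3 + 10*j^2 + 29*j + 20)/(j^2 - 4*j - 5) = (j^2 + 9*j + 20)/(j - 5)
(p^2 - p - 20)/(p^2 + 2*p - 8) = (p - 5)/(p - 2)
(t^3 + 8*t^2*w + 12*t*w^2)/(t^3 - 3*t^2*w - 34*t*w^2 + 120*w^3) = t*(t + 2*w)/(t^2 - 9*t*w + 20*w^2)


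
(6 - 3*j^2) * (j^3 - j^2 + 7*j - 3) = -3*j^5 + 3*j^4 - 15*j^3 + 3*j^2 + 42*j - 18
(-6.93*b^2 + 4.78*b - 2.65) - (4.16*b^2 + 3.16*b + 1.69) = -11.09*b^2 + 1.62*b - 4.34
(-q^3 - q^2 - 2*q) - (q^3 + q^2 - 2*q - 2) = -2*q^3 - 2*q^2 + 2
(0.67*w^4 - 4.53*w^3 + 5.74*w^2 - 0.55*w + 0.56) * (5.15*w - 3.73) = 3.4505*w^5 - 25.8286*w^4 + 46.4579*w^3 - 24.2427*w^2 + 4.9355*w - 2.0888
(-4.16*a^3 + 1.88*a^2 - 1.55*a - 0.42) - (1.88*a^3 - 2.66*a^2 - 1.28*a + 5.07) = -6.04*a^3 + 4.54*a^2 - 0.27*a - 5.49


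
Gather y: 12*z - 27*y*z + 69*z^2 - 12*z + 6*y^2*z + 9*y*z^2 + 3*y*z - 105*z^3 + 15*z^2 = 6*y^2*z + y*(9*z^2 - 24*z) - 105*z^3 + 84*z^2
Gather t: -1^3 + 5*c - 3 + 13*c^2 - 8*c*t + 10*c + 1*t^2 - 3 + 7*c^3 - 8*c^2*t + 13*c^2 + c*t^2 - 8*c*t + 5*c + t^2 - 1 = 7*c^3 + 26*c^2 + 20*c + t^2*(c + 2) + t*(-8*c^2 - 16*c) - 8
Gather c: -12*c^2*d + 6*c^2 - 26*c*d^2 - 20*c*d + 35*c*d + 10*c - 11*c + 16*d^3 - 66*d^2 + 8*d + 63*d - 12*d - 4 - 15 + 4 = c^2*(6 - 12*d) + c*(-26*d^2 + 15*d - 1) + 16*d^3 - 66*d^2 + 59*d - 15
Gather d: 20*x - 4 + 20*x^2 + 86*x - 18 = 20*x^2 + 106*x - 22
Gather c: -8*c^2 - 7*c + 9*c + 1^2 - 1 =-8*c^2 + 2*c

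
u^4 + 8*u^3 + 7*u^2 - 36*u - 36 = (u - 2)*(u + 1)*(u + 3)*(u + 6)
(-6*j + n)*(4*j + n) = -24*j^2 - 2*j*n + n^2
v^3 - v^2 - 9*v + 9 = (v - 3)*(v - 1)*(v + 3)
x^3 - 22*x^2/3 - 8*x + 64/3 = (x - 8)*(x - 4/3)*(x + 2)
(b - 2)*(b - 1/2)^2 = b^3 - 3*b^2 + 9*b/4 - 1/2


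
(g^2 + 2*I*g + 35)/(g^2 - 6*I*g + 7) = (g^2 + 2*I*g + 35)/(g^2 - 6*I*g + 7)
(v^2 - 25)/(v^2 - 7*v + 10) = (v + 5)/(v - 2)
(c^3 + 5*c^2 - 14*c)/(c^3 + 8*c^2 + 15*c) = (c^2 + 5*c - 14)/(c^2 + 8*c + 15)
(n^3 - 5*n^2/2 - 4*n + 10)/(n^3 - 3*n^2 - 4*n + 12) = (n - 5/2)/(n - 3)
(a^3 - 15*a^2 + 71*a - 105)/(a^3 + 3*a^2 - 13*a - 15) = (a^2 - 12*a + 35)/(a^2 + 6*a + 5)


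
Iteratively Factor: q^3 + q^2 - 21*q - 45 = (q + 3)*(q^2 - 2*q - 15) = (q - 5)*(q + 3)*(q + 3)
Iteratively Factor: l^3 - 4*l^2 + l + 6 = (l + 1)*(l^2 - 5*l + 6) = (l - 3)*(l + 1)*(l - 2)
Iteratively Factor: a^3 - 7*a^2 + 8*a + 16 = (a - 4)*(a^2 - 3*a - 4) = (a - 4)*(a + 1)*(a - 4)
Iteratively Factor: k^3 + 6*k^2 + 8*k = (k)*(k^2 + 6*k + 8) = k*(k + 4)*(k + 2)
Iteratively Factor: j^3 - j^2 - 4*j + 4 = (j - 1)*(j^2 - 4) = (j - 1)*(j + 2)*(j - 2)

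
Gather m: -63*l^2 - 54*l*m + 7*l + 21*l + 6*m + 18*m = -63*l^2 + 28*l + m*(24 - 54*l)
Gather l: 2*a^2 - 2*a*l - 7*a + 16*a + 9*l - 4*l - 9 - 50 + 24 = 2*a^2 + 9*a + l*(5 - 2*a) - 35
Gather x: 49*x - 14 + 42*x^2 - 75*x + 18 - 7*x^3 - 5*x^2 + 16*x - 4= -7*x^3 + 37*x^2 - 10*x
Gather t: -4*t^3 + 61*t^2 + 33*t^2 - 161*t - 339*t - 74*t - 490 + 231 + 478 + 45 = -4*t^3 + 94*t^2 - 574*t + 264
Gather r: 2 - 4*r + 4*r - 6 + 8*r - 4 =8*r - 8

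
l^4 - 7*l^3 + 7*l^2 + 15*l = l*(l - 5)*(l - 3)*(l + 1)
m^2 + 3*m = m*(m + 3)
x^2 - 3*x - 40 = (x - 8)*(x + 5)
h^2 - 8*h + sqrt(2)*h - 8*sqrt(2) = (h - 8)*(h + sqrt(2))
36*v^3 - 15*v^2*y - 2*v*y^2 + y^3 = (-3*v + y)^2*(4*v + y)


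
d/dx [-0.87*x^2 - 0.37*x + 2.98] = -1.74*x - 0.37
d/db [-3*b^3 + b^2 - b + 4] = -9*b^2 + 2*b - 1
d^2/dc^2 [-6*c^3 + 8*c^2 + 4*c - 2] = 16 - 36*c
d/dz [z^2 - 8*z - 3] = 2*z - 8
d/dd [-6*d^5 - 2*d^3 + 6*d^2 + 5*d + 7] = -30*d^4 - 6*d^2 + 12*d + 5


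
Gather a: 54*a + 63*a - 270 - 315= 117*a - 585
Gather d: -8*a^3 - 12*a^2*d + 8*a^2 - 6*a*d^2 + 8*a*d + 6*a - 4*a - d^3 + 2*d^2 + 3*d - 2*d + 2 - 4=-8*a^3 + 8*a^2 + 2*a - d^3 + d^2*(2 - 6*a) + d*(-12*a^2 + 8*a + 1) - 2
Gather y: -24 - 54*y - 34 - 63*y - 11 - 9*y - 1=-126*y - 70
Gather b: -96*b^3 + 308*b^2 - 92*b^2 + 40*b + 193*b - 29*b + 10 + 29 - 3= -96*b^3 + 216*b^2 + 204*b + 36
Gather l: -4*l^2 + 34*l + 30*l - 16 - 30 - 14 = -4*l^2 + 64*l - 60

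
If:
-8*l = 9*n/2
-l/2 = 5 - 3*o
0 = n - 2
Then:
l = -9/8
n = 2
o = 71/48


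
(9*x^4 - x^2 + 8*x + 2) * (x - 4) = 9*x^5 - 36*x^4 - x^3 + 12*x^2 - 30*x - 8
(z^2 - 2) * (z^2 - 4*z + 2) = z^4 - 4*z^3 + 8*z - 4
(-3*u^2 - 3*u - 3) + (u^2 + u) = -2*u^2 - 2*u - 3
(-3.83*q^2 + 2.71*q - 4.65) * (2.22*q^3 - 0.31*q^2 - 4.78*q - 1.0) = -8.5026*q^5 + 7.2035*q^4 + 7.1443*q^3 - 7.6823*q^2 + 19.517*q + 4.65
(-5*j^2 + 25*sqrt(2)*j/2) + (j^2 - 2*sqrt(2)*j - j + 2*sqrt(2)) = -4*j^2 - j + 21*sqrt(2)*j/2 + 2*sqrt(2)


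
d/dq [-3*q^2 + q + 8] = 1 - 6*q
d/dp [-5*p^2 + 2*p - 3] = 2 - 10*p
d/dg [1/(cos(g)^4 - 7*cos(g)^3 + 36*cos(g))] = (4*cos(g)^3 - 21*cos(g)^2 + 36)*sin(g)/((cos(g)^3 - 7*cos(g)^2 + 36)^2*cos(g)^2)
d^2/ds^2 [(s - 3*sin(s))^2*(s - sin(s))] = 7*s^2*sin(s) - 28*s*cos(s) + 30*s*cos(2*s) + 6*s - 29*sin(s)/4 + 30*sin(2*s) - 81*sin(3*s)/4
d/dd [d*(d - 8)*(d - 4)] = 3*d^2 - 24*d + 32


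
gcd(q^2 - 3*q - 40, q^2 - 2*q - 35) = q + 5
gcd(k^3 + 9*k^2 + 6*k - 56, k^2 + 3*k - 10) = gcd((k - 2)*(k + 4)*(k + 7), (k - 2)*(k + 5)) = k - 2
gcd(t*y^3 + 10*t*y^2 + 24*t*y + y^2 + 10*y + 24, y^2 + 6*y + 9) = 1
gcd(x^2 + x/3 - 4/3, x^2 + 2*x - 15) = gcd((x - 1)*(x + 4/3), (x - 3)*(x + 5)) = 1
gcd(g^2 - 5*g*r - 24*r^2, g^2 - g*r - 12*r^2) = g + 3*r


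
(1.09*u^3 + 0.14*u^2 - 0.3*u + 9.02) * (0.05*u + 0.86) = 0.0545*u^4 + 0.9444*u^3 + 0.1054*u^2 + 0.193*u + 7.7572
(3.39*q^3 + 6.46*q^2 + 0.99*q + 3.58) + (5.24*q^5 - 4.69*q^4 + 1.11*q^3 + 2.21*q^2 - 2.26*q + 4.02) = 5.24*q^5 - 4.69*q^4 + 4.5*q^3 + 8.67*q^2 - 1.27*q + 7.6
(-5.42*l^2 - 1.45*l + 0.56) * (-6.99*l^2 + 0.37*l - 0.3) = 37.8858*l^4 + 8.1301*l^3 - 2.8249*l^2 + 0.6422*l - 0.168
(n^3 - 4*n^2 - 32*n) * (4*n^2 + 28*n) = 4*n^5 + 12*n^4 - 240*n^3 - 896*n^2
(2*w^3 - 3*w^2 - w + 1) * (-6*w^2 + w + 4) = -12*w^5 + 20*w^4 + 11*w^3 - 19*w^2 - 3*w + 4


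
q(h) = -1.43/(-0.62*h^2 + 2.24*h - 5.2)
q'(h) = -1.43*(1.24*h - 2.24)/(-0.62*h^2 + 2.24*h - 5.2)^2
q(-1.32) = 0.15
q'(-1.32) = 0.06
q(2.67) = 0.39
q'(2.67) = -0.12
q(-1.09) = 0.17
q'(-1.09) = 0.07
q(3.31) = 0.31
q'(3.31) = -0.13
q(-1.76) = 0.13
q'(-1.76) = 0.05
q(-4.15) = 0.06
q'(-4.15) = 0.02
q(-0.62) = 0.21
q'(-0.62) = 0.09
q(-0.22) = 0.25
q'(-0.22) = 0.11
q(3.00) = 0.35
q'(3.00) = -0.13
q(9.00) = 0.04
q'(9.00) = -0.01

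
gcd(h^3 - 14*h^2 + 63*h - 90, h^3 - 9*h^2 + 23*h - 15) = h^2 - 8*h + 15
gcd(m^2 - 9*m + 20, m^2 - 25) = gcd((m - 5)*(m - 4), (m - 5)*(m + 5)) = m - 5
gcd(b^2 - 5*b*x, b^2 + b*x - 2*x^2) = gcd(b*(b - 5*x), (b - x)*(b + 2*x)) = 1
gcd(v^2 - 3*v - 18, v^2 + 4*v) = 1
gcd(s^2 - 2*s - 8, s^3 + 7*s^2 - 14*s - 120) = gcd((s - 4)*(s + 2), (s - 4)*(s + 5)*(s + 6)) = s - 4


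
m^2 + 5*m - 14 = (m - 2)*(m + 7)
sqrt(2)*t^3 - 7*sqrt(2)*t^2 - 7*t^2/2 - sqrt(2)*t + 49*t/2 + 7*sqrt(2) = (t - 7)*(t - 2*sqrt(2))*(sqrt(2)*t + 1/2)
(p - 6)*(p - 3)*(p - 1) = p^3 - 10*p^2 + 27*p - 18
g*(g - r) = g^2 - g*r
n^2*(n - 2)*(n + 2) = n^4 - 4*n^2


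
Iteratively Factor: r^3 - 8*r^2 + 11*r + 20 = (r + 1)*(r^2 - 9*r + 20) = (r - 4)*(r + 1)*(r - 5)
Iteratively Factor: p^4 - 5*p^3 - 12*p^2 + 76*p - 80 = (p - 2)*(p^3 - 3*p^2 - 18*p + 40) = (p - 2)^2*(p^2 - p - 20) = (p - 2)^2*(p + 4)*(p - 5)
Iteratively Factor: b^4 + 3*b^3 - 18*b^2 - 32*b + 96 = (b - 3)*(b^3 + 6*b^2 - 32) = (b - 3)*(b + 4)*(b^2 + 2*b - 8) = (b - 3)*(b - 2)*(b + 4)*(b + 4)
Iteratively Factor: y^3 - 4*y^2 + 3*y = (y)*(y^2 - 4*y + 3) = y*(y - 3)*(y - 1)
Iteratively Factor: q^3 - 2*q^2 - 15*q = (q - 5)*(q^2 + 3*q) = q*(q - 5)*(q + 3)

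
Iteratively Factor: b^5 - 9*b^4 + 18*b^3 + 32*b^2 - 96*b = (b - 4)*(b^4 - 5*b^3 - 2*b^2 + 24*b) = (b - 4)*(b + 2)*(b^3 - 7*b^2 + 12*b) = (b - 4)^2*(b + 2)*(b^2 - 3*b) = (b - 4)^2*(b - 3)*(b + 2)*(b)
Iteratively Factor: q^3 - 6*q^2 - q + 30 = (q - 3)*(q^2 - 3*q - 10) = (q - 5)*(q - 3)*(q + 2)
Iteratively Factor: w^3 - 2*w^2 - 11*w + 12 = (w - 4)*(w^2 + 2*w - 3) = (w - 4)*(w + 3)*(w - 1)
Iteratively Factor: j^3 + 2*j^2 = (j)*(j^2 + 2*j) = j^2*(j + 2)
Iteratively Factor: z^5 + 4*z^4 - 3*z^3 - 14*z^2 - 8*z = (z)*(z^4 + 4*z^3 - 3*z^2 - 14*z - 8) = z*(z + 4)*(z^3 - 3*z - 2) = z*(z + 1)*(z + 4)*(z^2 - z - 2) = z*(z - 2)*(z + 1)*(z + 4)*(z + 1)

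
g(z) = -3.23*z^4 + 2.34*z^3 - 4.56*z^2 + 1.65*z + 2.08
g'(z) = -12.92*z^3 + 7.02*z^2 - 9.12*z + 1.65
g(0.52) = 1.80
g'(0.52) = -3.01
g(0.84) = 0.03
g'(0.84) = -8.72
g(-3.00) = -368.72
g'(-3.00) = 441.03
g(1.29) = -7.30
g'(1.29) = -26.17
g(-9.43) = -27922.88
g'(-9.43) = 11546.12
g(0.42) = 2.04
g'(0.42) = -1.90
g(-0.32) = 0.97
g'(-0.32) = 5.71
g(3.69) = -535.19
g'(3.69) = -585.56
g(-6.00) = -4863.50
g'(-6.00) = 3099.81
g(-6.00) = -4863.50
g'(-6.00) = 3099.81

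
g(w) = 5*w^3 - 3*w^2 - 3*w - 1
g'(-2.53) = 108.19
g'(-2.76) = 127.82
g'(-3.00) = 150.00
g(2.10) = 25.78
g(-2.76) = -120.70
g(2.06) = 23.80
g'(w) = 15*w^2 - 6*w - 3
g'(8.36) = 995.18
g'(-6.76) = 723.02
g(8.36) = 2685.64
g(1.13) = -1.01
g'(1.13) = 9.37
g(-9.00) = -3862.00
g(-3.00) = -154.00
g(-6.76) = -1662.39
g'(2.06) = 48.29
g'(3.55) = 164.74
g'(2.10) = 50.55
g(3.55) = 174.24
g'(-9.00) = 1266.00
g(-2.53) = -93.58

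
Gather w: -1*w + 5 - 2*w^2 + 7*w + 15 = -2*w^2 + 6*w + 20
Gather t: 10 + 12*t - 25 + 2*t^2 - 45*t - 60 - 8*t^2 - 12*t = -6*t^2 - 45*t - 75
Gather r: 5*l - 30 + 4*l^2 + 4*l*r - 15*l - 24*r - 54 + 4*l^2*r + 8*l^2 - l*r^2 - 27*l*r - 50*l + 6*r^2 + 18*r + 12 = 12*l^2 - 60*l + r^2*(6 - l) + r*(4*l^2 - 23*l - 6) - 72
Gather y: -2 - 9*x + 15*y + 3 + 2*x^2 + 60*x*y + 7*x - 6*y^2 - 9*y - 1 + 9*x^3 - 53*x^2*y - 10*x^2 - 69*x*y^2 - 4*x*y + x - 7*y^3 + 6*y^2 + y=9*x^3 - 8*x^2 - 69*x*y^2 - x - 7*y^3 + y*(-53*x^2 + 56*x + 7)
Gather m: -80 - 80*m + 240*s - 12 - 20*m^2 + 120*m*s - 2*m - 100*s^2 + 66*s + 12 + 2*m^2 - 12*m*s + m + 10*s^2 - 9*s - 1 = -18*m^2 + m*(108*s - 81) - 90*s^2 + 297*s - 81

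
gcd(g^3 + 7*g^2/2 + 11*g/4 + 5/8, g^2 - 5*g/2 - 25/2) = g + 5/2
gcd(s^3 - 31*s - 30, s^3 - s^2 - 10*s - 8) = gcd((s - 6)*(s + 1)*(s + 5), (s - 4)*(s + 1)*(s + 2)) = s + 1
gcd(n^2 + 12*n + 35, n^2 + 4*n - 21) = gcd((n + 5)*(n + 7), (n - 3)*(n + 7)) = n + 7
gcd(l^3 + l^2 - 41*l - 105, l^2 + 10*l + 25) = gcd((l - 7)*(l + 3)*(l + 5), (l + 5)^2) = l + 5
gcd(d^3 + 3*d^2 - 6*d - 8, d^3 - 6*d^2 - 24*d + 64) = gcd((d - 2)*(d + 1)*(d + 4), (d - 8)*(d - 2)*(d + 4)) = d^2 + 2*d - 8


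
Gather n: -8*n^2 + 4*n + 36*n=-8*n^2 + 40*n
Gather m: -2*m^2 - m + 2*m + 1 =-2*m^2 + m + 1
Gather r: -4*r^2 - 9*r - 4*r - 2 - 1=-4*r^2 - 13*r - 3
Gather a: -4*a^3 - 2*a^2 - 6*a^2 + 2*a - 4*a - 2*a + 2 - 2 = -4*a^3 - 8*a^2 - 4*a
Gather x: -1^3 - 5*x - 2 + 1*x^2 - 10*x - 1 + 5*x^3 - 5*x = 5*x^3 + x^2 - 20*x - 4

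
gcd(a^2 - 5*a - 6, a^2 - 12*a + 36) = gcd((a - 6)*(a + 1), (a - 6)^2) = a - 6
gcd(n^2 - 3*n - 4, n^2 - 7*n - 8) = n + 1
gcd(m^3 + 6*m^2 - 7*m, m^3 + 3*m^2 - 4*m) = m^2 - m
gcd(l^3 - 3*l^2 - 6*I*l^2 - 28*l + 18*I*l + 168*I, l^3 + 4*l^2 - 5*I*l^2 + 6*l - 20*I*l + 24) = l^2 + l*(4 - 6*I) - 24*I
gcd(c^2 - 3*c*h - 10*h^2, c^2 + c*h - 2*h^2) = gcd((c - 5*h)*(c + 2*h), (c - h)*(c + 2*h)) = c + 2*h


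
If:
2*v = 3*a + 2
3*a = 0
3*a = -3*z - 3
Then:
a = 0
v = 1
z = -1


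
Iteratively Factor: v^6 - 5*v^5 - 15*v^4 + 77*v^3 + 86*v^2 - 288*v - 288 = (v - 4)*(v^5 - v^4 - 19*v^3 + v^2 + 90*v + 72) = (v - 4)*(v + 3)*(v^4 - 4*v^3 - 7*v^2 + 22*v + 24) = (v - 4)^2*(v + 3)*(v^3 - 7*v - 6) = (v - 4)^2*(v - 3)*(v + 3)*(v^2 + 3*v + 2) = (v - 4)^2*(v - 3)*(v + 2)*(v + 3)*(v + 1)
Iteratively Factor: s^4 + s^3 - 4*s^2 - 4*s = (s)*(s^3 + s^2 - 4*s - 4) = s*(s - 2)*(s^2 + 3*s + 2) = s*(s - 2)*(s + 2)*(s + 1)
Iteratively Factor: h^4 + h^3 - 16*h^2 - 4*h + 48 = (h + 4)*(h^3 - 3*h^2 - 4*h + 12) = (h + 2)*(h + 4)*(h^2 - 5*h + 6) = (h - 3)*(h + 2)*(h + 4)*(h - 2)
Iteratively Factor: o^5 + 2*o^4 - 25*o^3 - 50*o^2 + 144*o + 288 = (o - 4)*(o^4 + 6*o^3 - o^2 - 54*o - 72) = (o - 4)*(o - 3)*(o^3 + 9*o^2 + 26*o + 24) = (o - 4)*(o - 3)*(o + 4)*(o^2 + 5*o + 6) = (o - 4)*(o - 3)*(o + 3)*(o + 4)*(o + 2)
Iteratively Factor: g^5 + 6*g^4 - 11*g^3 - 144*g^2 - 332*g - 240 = (g + 4)*(g^4 + 2*g^3 - 19*g^2 - 68*g - 60) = (g + 3)*(g + 4)*(g^3 - g^2 - 16*g - 20) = (g - 5)*(g + 3)*(g + 4)*(g^2 + 4*g + 4) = (g - 5)*(g + 2)*(g + 3)*(g + 4)*(g + 2)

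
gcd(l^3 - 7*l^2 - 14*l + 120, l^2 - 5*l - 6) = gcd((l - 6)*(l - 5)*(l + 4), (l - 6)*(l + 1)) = l - 6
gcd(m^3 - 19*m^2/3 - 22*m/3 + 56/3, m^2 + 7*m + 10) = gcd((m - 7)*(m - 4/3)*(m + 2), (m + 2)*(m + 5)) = m + 2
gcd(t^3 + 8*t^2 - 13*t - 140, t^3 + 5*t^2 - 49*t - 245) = t^2 + 12*t + 35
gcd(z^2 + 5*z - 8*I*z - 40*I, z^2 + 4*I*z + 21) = 1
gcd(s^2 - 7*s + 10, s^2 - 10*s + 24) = 1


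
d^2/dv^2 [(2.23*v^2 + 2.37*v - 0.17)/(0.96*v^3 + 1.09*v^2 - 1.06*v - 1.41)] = (4.110336*v^6 + 13.105152*v^5 + 26.615232*v^4 + 55.021286*v^3 + 58.886196*v^2 + 21.652554*v + 0.877951999999998)/(0.884736*v^9 + 3.013632*v^8 + 0.49104*v^7 - 9.258443*v^6 - 9.394734*v^5 + 7.257405*v^4 + 14.309396*v^3 + 1.748259*v^2 - 6.322158*v - 2.803221)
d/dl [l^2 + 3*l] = 2*l + 3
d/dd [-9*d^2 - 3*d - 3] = -18*d - 3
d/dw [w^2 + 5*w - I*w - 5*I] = 2*w + 5 - I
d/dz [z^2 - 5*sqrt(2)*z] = 2*z - 5*sqrt(2)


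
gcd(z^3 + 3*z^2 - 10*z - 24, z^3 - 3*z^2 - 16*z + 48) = z^2 + z - 12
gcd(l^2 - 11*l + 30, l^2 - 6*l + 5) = l - 5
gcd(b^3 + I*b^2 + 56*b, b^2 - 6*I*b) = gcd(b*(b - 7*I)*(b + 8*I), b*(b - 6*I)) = b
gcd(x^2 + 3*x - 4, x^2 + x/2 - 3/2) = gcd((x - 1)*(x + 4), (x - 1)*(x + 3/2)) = x - 1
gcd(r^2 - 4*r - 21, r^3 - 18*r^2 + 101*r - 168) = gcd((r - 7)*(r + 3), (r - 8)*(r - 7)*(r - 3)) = r - 7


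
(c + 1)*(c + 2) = c^2 + 3*c + 2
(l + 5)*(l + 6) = l^2 + 11*l + 30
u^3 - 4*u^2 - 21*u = u*(u - 7)*(u + 3)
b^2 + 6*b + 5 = (b + 1)*(b + 5)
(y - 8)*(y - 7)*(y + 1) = y^3 - 14*y^2 + 41*y + 56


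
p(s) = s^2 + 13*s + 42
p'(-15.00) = -17.00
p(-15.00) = 72.00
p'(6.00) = 25.00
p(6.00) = 156.00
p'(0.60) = 14.20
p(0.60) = 50.16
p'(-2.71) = 7.58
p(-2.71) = 14.11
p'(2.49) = 17.98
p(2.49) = 80.57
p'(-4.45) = 4.10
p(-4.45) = 3.95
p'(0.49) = 13.98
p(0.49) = 48.61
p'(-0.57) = 11.86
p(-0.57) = 34.91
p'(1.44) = 15.88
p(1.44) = 62.79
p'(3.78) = 20.56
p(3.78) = 105.43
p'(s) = 2*s + 13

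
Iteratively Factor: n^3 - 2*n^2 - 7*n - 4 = (n + 1)*(n^2 - 3*n - 4) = (n + 1)^2*(n - 4)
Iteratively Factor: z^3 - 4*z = (z)*(z^2 - 4) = z*(z - 2)*(z + 2)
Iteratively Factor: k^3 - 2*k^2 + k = (k - 1)*(k^2 - k) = (k - 1)^2*(k)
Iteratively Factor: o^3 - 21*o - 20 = (o + 1)*(o^2 - o - 20) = (o + 1)*(o + 4)*(o - 5)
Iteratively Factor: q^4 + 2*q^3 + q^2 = (q)*(q^3 + 2*q^2 + q) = q*(q + 1)*(q^2 + q) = q^2*(q + 1)*(q + 1)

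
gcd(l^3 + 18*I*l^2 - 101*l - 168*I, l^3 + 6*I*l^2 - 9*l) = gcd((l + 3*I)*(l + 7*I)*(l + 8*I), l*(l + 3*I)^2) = l + 3*I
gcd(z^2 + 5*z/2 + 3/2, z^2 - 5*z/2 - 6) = z + 3/2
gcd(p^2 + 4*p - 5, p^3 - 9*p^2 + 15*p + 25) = 1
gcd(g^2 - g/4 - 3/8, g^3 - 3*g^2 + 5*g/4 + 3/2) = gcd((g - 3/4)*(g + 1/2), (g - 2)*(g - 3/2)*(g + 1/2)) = g + 1/2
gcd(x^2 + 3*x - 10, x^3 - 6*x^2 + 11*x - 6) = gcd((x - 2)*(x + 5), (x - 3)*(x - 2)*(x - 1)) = x - 2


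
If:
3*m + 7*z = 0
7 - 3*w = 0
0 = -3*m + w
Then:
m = 7/9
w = 7/3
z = -1/3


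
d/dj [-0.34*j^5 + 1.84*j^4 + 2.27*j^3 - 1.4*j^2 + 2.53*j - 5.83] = -1.7*j^4 + 7.36*j^3 + 6.81*j^2 - 2.8*j + 2.53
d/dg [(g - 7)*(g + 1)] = 2*g - 6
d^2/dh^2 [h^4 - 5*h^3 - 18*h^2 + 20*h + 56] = 12*h^2 - 30*h - 36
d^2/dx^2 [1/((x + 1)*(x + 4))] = 2*((x + 1)^2 + (x + 1)*(x + 4) + (x + 4)^2)/((x + 1)^3*(x + 4)^3)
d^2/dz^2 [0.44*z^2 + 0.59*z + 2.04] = 0.880000000000000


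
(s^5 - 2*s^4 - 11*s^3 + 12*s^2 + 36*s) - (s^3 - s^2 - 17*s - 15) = s^5 - 2*s^4 - 12*s^3 + 13*s^2 + 53*s + 15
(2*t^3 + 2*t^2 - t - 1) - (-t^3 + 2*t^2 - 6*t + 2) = 3*t^3 + 5*t - 3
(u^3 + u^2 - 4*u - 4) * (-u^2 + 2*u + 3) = -u^5 + u^4 + 9*u^3 - u^2 - 20*u - 12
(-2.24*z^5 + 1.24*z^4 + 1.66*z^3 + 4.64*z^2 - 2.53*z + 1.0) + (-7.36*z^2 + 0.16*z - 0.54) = -2.24*z^5 + 1.24*z^4 + 1.66*z^3 - 2.72*z^2 - 2.37*z + 0.46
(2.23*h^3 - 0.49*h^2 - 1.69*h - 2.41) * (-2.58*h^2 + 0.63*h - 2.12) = -5.7534*h^5 + 2.6691*h^4 - 0.6761*h^3 + 6.1919*h^2 + 2.0645*h + 5.1092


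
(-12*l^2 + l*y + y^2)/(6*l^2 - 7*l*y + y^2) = (-12*l^2 + l*y + y^2)/(6*l^2 - 7*l*y + y^2)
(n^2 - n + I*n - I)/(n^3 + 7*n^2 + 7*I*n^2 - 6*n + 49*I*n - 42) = (n - 1)/(n^2 + n*(7 + 6*I) + 42*I)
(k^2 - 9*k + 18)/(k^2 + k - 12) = (k - 6)/(k + 4)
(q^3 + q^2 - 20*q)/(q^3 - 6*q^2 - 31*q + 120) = q*(q - 4)/(q^2 - 11*q + 24)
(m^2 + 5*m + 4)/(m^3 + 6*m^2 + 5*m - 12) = (m + 1)/(m^2 + 2*m - 3)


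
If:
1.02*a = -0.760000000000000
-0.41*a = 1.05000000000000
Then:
No Solution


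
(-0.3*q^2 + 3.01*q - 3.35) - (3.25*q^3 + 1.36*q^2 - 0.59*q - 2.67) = -3.25*q^3 - 1.66*q^2 + 3.6*q - 0.68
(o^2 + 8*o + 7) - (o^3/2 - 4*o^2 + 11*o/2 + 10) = -o^3/2 + 5*o^2 + 5*o/2 - 3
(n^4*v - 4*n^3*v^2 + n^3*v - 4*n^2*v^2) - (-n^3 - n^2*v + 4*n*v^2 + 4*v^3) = n^4*v - 4*n^3*v^2 + n^3*v + n^3 - 4*n^2*v^2 + n^2*v - 4*n*v^2 - 4*v^3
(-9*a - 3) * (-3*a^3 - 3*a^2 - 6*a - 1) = 27*a^4 + 36*a^3 + 63*a^2 + 27*a + 3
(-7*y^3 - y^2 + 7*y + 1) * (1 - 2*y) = 14*y^4 - 5*y^3 - 15*y^2 + 5*y + 1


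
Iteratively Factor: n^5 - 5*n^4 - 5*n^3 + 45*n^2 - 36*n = (n - 4)*(n^4 - n^3 - 9*n^2 + 9*n) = (n - 4)*(n + 3)*(n^3 - 4*n^2 + 3*n) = (n - 4)*(n - 3)*(n + 3)*(n^2 - n) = n*(n - 4)*(n - 3)*(n + 3)*(n - 1)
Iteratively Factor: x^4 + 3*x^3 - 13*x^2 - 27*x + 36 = (x - 3)*(x^3 + 6*x^2 + 5*x - 12) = (x - 3)*(x - 1)*(x^2 + 7*x + 12) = (x - 3)*(x - 1)*(x + 4)*(x + 3)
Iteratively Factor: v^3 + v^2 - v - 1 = (v + 1)*(v^2 - 1) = (v - 1)*(v + 1)*(v + 1)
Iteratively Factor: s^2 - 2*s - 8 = (s - 4)*(s + 2)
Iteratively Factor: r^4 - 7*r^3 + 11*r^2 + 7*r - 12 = (r - 1)*(r^3 - 6*r^2 + 5*r + 12) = (r - 4)*(r - 1)*(r^2 - 2*r - 3) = (r - 4)*(r - 1)*(r + 1)*(r - 3)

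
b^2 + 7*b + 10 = (b + 2)*(b + 5)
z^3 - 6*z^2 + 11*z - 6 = (z - 3)*(z - 2)*(z - 1)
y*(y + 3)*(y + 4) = y^3 + 7*y^2 + 12*y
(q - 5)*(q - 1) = q^2 - 6*q + 5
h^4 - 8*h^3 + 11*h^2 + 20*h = h*(h - 5)*(h - 4)*(h + 1)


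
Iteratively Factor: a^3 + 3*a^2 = (a)*(a^2 + 3*a) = a^2*(a + 3)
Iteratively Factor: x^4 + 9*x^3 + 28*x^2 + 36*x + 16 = (x + 1)*(x^3 + 8*x^2 + 20*x + 16) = (x + 1)*(x + 4)*(x^2 + 4*x + 4) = (x + 1)*(x + 2)*(x + 4)*(x + 2)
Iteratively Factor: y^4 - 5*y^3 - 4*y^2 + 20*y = (y - 5)*(y^3 - 4*y) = (y - 5)*(y - 2)*(y^2 + 2*y) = (y - 5)*(y - 2)*(y + 2)*(y)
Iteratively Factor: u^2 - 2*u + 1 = (u - 1)*(u - 1)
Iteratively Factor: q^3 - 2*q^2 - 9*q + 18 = (q - 2)*(q^2 - 9) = (q - 2)*(q + 3)*(q - 3)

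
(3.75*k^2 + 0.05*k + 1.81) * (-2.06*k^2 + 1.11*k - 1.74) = -7.725*k^4 + 4.0595*k^3 - 10.1981*k^2 + 1.9221*k - 3.1494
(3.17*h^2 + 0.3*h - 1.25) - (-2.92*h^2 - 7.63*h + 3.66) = 6.09*h^2 + 7.93*h - 4.91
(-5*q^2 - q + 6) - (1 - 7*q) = -5*q^2 + 6*q + 5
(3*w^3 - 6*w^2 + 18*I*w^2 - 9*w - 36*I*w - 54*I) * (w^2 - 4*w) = 3*w^5 - 18*w^4 + 18*I*w^4 + 15*w^3 - 108*I*w^3 + 36*w^2 + 90*I*w^2 + 216*I*w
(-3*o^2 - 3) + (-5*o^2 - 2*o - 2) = -8*o^2 - 2*o - 5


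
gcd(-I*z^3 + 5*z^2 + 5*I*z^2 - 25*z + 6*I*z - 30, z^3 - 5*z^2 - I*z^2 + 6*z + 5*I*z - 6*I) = 1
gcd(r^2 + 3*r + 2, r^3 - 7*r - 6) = r^2 + 3*r + 2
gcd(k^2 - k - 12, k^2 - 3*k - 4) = k - 4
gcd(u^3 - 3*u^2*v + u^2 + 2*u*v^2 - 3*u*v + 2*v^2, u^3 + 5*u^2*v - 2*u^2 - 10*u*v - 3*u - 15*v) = u + 1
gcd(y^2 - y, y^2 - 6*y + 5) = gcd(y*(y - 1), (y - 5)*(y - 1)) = y - 1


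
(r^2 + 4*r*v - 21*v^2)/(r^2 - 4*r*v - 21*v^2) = (-r^2 - 4*r*v + 21*v^2)/(-r^2 + 4*r*v + 21*v^2)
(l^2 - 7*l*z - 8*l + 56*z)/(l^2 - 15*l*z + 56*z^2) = (8 - l)/(-l + 8*z)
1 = 1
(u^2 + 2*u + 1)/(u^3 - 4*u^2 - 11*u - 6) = 1/(u - 6)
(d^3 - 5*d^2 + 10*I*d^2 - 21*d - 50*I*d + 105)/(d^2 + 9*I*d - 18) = (d^2 + d*(-5 + 7*I) - 35*I)/(d + 6*I)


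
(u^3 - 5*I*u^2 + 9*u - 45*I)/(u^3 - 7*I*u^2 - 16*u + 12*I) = (u^2 - 2*I*u + 15)/(u^2 - 4*I*u - 4)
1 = 1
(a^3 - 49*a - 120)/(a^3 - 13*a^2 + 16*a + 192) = (a + 5)/(a - 8)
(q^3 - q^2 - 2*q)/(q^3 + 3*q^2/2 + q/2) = 2*(q - 2)/(2*q + 1)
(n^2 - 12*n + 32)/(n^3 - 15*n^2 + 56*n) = (n - 4)/(n*(n - 7))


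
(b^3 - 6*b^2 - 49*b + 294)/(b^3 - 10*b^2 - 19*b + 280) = (b^2 + b - 42)/(b^2 - 3*b - 40)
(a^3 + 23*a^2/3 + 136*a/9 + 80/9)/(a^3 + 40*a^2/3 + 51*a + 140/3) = (a + 4/3)/(a + 7)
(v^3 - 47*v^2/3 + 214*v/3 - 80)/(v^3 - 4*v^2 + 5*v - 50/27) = 9*(v^2 - 14*v + 48)/(9*v^2 - 21*v + 10)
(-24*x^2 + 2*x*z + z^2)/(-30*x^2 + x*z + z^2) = (4*x - z)/(5*x - z)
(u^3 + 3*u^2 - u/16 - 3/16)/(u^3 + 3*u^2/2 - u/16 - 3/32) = 2*(u + 3)/(2*u + 3)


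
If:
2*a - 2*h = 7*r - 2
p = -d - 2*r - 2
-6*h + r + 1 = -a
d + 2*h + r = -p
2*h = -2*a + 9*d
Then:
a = 10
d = 49/18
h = 9/4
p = -175/18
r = 5/2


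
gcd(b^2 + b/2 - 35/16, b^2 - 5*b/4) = b - 5/4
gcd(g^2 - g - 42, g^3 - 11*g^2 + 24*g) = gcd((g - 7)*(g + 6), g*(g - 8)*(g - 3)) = 1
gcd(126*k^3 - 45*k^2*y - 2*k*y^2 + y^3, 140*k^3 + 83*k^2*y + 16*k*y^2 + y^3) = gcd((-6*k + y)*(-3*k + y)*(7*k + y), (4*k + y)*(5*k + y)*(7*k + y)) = 7*k + y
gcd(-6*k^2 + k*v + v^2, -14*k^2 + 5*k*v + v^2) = -2*k + v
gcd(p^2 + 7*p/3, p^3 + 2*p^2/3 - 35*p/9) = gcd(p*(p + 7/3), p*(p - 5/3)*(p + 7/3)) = p^2 + 7*p/3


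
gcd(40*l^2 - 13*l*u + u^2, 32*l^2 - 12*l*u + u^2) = -8*l + u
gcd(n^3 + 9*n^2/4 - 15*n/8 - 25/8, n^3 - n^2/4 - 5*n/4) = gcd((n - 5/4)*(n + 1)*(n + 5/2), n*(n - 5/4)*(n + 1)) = n^2 - n/4 - 5/4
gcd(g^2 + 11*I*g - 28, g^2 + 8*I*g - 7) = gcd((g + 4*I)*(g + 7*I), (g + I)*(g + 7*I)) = g + 7*I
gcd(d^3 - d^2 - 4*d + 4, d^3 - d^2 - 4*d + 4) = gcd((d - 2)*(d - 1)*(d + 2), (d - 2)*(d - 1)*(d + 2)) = d^3 - d^2 - 4*d + 4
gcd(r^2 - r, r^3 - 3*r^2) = r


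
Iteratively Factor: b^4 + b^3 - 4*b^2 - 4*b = (b + 1)*(b^3 - 4*b) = b*(b + 1)*(b^2 - 4) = b*(b + 1)*(b + 2)*(b - 2)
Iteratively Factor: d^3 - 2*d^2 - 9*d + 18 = (d + 3)*(d^2 - 5*d + 6) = (d - 2)*(d + 3)*(d - 3)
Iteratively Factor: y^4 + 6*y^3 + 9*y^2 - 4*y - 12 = (y + 3)*(y^3 + 3*y^2 - 4) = (y + 2)*(y + 3)*(y^2 + y - 2) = (y + 2)^2*(y + 3)*(y - 1)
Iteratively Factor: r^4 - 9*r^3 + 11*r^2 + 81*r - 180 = (r - 3)*(r^3 - 6*r^2 - 7*r + 60) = (r - 3)*(r + 3)*(r^2 - 9*r + 20) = (r - 4)*(r - 3)*(r + 3)*(r - 5)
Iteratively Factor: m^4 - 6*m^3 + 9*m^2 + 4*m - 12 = (m + 1)*(m^3 - 7*m^2 + 16*m - 12) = (m - 2)*(m + 1)*(m^2 - 5*m + 6) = (m - 3)*(m - 2)*(m + 1)*(m - 2)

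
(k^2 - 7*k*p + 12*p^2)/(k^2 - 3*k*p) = (k - 4*p)/k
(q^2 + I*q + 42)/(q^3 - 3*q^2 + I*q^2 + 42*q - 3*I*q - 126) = 1/(q - 3)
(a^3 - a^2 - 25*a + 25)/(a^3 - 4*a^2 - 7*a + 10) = (a + 5)/(a + 2)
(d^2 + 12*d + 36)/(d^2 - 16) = (d^2 + 12*d + 36)/(d^2 - 16)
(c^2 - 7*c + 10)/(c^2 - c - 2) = (c - 5)/(c + 1)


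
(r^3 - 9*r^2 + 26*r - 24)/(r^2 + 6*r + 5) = (r^3 - 9*r^2 + 26*r - 24)/(r^2 + 6*r + 5)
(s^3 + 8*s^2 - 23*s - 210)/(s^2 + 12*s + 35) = (s^2 + s - 30)/(s + 5)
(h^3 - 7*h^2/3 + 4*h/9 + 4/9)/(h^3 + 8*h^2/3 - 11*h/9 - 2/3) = (h - 2)/(h + 3)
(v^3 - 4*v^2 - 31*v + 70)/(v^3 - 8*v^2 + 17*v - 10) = (v^2 - 2*v - 35)/(v^2 - 6*v + 5)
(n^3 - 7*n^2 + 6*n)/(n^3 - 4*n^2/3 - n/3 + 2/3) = 3*n*(n - 6)/(3*n^2 - n - 2)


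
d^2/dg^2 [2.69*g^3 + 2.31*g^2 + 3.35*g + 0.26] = 16.14*g + 4.62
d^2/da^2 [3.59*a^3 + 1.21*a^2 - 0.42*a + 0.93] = 21.54*a + 2.42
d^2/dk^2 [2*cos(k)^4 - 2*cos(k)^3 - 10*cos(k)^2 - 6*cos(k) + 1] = -32*sin(k)^4 + 15*cos(k)/2 + 9*cos(3*k)/2 + 12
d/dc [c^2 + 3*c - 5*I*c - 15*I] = 2*c + 3 - 5*I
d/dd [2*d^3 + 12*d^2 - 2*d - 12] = 6*d^2 + 24*d - 2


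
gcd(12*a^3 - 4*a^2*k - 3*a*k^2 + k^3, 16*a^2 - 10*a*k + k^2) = 2*a - k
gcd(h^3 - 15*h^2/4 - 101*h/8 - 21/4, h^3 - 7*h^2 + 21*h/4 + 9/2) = h^2 - 11*h/2 - 3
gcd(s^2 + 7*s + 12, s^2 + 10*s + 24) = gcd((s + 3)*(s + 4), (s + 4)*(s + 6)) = s + 4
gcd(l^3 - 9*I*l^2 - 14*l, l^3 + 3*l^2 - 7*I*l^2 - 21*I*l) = l^2 - 7*I*l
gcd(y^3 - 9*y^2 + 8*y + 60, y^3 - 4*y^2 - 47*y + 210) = y^2 - 11*y + 30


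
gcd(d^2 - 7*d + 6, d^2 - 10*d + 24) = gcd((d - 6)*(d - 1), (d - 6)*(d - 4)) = d - 6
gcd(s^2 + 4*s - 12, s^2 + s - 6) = s - 2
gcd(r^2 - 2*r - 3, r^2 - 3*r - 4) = r + 1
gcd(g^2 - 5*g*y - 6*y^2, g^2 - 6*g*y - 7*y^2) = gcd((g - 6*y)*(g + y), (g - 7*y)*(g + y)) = g + y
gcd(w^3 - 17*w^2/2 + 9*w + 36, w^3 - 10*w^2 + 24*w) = w^2 - 10*w + 24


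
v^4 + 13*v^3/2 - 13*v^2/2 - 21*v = v*(v - 2)*(v + 3/2)*(v + 7)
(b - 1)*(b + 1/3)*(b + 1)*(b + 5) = b^4 + 16*b^3/3 + 2*b^2/3 - 16*b/3 - 5/3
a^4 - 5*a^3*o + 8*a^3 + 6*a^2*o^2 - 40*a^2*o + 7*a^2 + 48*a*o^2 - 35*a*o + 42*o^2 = (a + 1)*(a + 7)*(a - 3*o)*(a - 2*o)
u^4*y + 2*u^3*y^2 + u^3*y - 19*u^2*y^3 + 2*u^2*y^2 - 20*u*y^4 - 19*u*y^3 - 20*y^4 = (u - 4*y)*(u + y)*(u + 5*y)*(u*y + y)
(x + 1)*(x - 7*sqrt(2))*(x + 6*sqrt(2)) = x^3 - sqrt(2)*x^2 + x^2 - 84*x - sqrt(2)*x - 84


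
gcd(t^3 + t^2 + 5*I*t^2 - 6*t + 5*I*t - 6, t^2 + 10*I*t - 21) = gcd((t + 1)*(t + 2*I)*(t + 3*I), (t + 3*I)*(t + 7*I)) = t + 3*I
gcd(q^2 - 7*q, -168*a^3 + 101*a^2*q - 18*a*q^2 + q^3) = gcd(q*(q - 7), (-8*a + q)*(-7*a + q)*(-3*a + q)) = 1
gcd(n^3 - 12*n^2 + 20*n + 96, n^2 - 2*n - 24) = n - 6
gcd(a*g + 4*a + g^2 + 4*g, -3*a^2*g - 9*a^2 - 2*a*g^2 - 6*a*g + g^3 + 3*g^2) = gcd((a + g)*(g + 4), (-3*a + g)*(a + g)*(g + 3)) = a + g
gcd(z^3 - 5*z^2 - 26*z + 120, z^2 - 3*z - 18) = z - 6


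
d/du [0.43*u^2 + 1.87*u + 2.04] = 0.86*u + 1.87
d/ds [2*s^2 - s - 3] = 4*s - 1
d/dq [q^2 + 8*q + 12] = 2*q + 8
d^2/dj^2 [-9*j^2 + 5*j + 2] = -18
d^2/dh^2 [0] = 0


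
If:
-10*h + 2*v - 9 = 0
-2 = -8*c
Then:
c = 1/4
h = v/5 - 9/10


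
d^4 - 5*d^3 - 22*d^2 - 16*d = d*(d - 8)*(d + 1)*(d + 2)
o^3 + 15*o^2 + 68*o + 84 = (o + 2)*(o + 6)*(o + 7)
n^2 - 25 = (n - 5)*(n + 5)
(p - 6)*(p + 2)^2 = p^3 - 2*p^2 - 20*p - 24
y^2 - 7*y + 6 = (y - 6)*(y - 1)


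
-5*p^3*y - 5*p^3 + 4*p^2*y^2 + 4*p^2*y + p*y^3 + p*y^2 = (-p + y)*(5*p + y)*(p*y + p)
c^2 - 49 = (c - 7)*(c + 7)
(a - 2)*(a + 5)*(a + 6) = a^3 + 9*a^2 + 8*a - 60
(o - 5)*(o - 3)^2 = o^3 - 11*o^2 + 39*o - 45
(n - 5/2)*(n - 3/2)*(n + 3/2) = n^3 - 5*n^2/2 - 9*n/4 + 45/8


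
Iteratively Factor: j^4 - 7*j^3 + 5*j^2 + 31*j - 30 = (j - 3)*(j^3 - 4*j^2 - 7*j + 10) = (j - 3)*(j + 2)*(j^2 - 6*j + 5) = (j - 3)*(j - 1)*(j + 2)*(j - 5)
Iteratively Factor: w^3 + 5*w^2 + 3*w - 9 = (w - 1)*(w^2 + 6*w + 9) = (w - 1)*(w + 3)*(w + 3)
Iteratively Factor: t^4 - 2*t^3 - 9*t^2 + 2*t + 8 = (t + 1)*(t^3 - 3*t^2 - 6*t + 8) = (t + 1)*(t + 2)*(t^2 - 5*t + 4) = (t - 4)*(t + 1)*(t + 2)*(t - 1)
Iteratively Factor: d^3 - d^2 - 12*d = (d - 4)*(d^2 + 3*d) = d*(d - 4)*(d + 3)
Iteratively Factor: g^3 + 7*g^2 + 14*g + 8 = (g + 1)*(g^2 + 6*g + 8) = (g + 1)*(g + 2)*(g + 4)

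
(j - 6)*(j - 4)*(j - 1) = j^3 - 11*j^2 + 34*j - 24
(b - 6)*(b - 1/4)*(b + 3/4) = b^3 - 11*b^2/2 - 51*b/16 + 9/8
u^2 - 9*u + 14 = (u - 7)*(u - 2)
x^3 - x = x*(x - 1)*(x + 1)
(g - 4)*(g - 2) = g^2 - 6*g + 8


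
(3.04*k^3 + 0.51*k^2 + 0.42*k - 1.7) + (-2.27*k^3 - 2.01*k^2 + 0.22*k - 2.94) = 0.77*k^3 - 1.5*k^2 + 0.64*k - 4.64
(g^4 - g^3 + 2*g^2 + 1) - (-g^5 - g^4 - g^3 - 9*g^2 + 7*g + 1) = g^5 + 2*g^4 + 11*g^2 - 7*g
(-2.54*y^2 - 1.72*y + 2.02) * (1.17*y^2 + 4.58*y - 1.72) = -2.9718*y^4 - 13.6456*y^3 - 1.1454*y^2 + 12.21*y - 3.4744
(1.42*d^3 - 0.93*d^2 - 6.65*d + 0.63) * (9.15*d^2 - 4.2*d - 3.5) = 12.993*d^5 - 14.4735*d^4 - 61.9115*d^3 + 36.9495*d^2 + 20.629*d - 2.205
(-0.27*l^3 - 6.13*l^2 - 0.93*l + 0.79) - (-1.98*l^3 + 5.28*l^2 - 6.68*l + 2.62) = 1.71*l^3 - 11.41*l^2 + 5.75*l - 1.83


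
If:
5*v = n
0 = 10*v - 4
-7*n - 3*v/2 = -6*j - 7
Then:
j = 19/15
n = 2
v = 2/5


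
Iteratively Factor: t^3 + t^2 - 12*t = (t + 4)*(t^2 - 3*t) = (t - 3)*(t + 4)*(t)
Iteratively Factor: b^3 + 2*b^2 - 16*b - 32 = (b - 4)*(b^2 + 6*b + 8) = (b - 4)*(b + 2)*(b + 4)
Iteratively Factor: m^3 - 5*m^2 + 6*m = (m - 2)*(m^2 - 3*m) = (m - 3)*(m - 2)*(m)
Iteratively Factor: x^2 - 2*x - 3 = (x - 3)*(x + 1)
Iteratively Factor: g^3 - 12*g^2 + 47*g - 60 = (g - 5)*(g^2 - 7*g + 12) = (g - 5)*(g - 3)*(g - 4)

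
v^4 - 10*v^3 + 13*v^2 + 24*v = v*(v - 8)*(v - 3)*(v + 1)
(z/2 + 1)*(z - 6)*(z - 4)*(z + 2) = z^4/2 - 3*z^3 - 6*z^2 + 28*z + 48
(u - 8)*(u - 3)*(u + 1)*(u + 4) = u^4 - 6*u^3 - 27*u^2 + 76*u + 96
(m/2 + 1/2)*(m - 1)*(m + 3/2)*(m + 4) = m^4/2 + 11*m^3/4 + 5*m^2/2 - 11*m/4 - 3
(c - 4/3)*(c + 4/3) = c^2 - 16/9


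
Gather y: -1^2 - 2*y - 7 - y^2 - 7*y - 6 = -y^2 - 9*y - 14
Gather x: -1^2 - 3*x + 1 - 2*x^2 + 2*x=-2*x^2 - x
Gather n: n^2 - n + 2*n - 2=n^2 + n - 2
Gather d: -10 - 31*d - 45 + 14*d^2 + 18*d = 14*d^2 - 13*d - 55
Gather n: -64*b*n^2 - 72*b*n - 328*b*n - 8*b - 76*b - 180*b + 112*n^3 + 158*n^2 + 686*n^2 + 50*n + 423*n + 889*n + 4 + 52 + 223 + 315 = -264*b + 112*n^3 + n^2*(844 - 64*b) + n*(1362 - 400*b) + 594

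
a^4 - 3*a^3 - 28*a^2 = a^2*(a - 7)*(a + 4)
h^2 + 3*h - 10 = (h - 2)*(h + 5)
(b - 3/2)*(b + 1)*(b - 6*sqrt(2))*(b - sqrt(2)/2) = b^4 - 13*sqrt(2)*b^3/2 - b^3/2 + 9*b^2/2 + 13*sqrt(2)*b^2/4 - 3*b + 39*sqrt(2)*b/4 - 9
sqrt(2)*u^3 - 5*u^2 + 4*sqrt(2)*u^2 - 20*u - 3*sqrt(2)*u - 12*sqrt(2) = (u + 4)*(u - 3*sqrt(2))*(sqrt(2)*u + 1)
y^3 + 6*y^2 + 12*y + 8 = (y + 2)^3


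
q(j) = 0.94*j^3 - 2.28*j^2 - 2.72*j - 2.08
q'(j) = 2.82*j^2 - 4.56*j - 2.72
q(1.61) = -8.45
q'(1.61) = -2.75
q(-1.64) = -7.90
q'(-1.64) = 12.34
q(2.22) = -9.07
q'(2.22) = 1.05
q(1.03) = -6.27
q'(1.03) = -4.43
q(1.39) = -7.74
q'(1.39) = -3.61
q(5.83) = 90.83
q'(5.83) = 66.54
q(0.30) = -3.08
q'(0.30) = -3.83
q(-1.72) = -8.93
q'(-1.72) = 13.47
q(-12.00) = -1922.08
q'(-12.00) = 458.08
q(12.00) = 1261.28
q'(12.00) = 348.64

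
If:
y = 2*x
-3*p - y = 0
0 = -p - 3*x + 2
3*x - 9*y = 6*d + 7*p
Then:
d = -31/21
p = -4/7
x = 6/7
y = 12/7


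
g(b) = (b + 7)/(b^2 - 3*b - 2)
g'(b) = (3 - 2*b)*(b + 7)/(b^2 - 3*b - 2)^2 + 1/(b^2 - 3*b - 2) = (b^2 - 3*b - (b + 7)*(2*b - 3) - 2)/(-b^2 + 3*b + 2)^2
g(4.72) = 1.92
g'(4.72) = -1.85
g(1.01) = -2.00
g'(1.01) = 0.24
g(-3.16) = 0.22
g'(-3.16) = 0.17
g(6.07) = 0.79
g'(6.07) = -0.37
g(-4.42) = 0.08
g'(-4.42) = 0.06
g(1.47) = -1.99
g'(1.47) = -0.21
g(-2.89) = 0.27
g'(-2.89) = 0.23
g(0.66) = -2.16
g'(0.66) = 0.74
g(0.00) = -3.50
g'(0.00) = 4.75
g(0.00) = -3.50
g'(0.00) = 4.75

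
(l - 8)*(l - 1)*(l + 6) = l^3 - 3*l^2 - 46*l + 48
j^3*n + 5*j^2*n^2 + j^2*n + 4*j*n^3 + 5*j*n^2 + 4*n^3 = (j + n)*(j + 4*n)*(j*n + n)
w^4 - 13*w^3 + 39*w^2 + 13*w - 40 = (w - 8)*(w - 5)*(w - 1)*(w + 1)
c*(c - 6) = c^2 - 6*c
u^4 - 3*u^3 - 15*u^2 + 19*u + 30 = (u - 5)*(u - 2)*(u + 1)*(u + 3)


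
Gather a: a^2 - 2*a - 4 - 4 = a^2 - 2*a - 8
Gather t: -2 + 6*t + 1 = 6*t - 1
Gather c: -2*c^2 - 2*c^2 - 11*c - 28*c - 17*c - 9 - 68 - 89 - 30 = -4*c^2 - 56*c - 196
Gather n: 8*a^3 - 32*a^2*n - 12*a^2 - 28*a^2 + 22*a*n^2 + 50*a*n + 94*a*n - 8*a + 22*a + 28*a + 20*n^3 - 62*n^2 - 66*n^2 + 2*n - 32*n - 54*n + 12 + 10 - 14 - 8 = 8*a^3 - 40*a^2 + 42*a + 20*n^3 + n^2*(22*a - 128) + n*(-32*a^2 + 144*a - 84)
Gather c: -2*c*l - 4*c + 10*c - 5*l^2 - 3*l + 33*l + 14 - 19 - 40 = c*(6 - 2*l) - 5*l^2 + 30*l - 45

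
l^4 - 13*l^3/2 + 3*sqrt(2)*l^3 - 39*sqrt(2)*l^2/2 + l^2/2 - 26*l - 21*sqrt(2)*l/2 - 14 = (l - 7)*(l + 1/2)*(l + sqrt(2))*(l + 2*sqrt(2))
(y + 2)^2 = y^2 + 4*y + 4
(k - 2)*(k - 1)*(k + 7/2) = k^3 + k^2/2 - 17*k/2 + 7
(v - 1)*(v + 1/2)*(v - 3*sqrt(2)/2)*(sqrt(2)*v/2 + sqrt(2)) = sqrt(2)*v^4/2 - 3*v^3/2 + 3*sqrt(2)*v^3/4 - 9*v^2/4 - 3*sqrt(2)*v^2/4 - sqrt(2)*v/2 + 9*v/4 + 3/2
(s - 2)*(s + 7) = s^2 + 5*s - 14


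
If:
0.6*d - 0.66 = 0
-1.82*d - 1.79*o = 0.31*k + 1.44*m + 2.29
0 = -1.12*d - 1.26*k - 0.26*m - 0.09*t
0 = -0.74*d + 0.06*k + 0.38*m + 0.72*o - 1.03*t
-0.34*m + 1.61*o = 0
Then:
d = 1.10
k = -0.36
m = -2.30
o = -0.49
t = -2.00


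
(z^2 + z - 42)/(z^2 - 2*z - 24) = (z + 7)/(z + 4)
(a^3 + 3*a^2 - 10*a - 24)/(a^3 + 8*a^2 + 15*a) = (a^3 + 3*a^2 - 10*a - 24)/(a*(a^2 + 8*a + 15))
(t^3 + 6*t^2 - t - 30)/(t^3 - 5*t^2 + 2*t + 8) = (t^2 + 8*t + 15)/(t^2 - 3*t - 4)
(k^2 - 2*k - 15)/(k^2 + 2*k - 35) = (k + 3)/(k + 7)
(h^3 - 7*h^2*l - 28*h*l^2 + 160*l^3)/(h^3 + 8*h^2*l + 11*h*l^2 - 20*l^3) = (h^2 - 12*h*l + 32*l^2)/(h^2 + 3*h*l - 4*l^2)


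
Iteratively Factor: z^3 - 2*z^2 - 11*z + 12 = (z - 4)*(z^2 + 2*z - 3) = (z - 4)*(z + 3)*(z - 1)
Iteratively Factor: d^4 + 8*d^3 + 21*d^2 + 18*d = (d + 3)*(d^3 + 5*d^2 + 6*d) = d*(d + 3)*(d^2 + 5*d + 6) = d*(d + 3)^2*(d + 2)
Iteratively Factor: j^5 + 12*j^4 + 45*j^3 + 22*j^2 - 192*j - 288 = (j + 3)*(j^4 + 9*j^3 + 18*j^2 - 32*j - 96) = (j - 2)*(j + 3)*(j^3 + 11*j^2 + 40*j + 48) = (j - 2)*(j + 3)*(j + 4)*(j^2 + 7*j + 12) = (j - 2)*(j + 3)^2*(j + 4)*(j + 4)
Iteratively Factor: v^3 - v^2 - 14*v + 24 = (v - 3)*(v^2 + 2*v - 8) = (v - 3)*(v + 4)*(v - 2)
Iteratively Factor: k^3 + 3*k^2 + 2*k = (k + 2)*(k^2 + k) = (k + 1)*(k + 2)*(k)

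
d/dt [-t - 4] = -1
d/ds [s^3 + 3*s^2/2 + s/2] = 3*s^2 + 3*s + 1/2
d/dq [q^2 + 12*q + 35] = 2*q + 12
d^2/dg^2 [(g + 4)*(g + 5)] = 2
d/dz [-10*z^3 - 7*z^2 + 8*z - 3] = -30*z^2 - 14*z + 8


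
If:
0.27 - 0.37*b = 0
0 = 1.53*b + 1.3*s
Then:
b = 0.73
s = -0.86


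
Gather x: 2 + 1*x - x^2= -x^2 + x + 2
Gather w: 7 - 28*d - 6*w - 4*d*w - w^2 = -28*d - w^2 + w*(-4*d - 6) + 7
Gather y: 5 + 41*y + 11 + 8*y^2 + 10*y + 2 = 8*y^2 + 51*y + 18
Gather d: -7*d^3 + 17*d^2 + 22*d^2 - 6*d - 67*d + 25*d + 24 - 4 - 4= -7*d^3 + 39*d^2 - 48*d + 16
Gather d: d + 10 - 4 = d + 6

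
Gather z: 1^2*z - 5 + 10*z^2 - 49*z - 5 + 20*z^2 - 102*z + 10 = 30*z^2 - 150*z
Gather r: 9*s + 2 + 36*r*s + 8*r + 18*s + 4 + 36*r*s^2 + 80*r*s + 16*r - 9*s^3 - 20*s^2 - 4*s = r*(36*s^2 + 116*s + 24) - 9*s^3 - 20*s^2 + 23*s + 6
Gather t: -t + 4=4 - t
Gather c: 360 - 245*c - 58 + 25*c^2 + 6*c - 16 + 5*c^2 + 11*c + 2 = 30*c^2 - 228*c + 288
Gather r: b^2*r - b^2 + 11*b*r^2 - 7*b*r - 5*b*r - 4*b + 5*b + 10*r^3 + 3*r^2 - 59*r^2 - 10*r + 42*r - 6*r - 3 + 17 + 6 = -b^2 + b + 10*r^3 + r^2*(11*b - 56) + r*(b^2 - 12*b + 26) + 20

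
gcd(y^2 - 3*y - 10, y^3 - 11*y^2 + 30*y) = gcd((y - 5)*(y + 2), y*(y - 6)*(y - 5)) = y - 5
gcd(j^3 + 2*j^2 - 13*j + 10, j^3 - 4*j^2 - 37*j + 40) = j^2 + 4*j - 5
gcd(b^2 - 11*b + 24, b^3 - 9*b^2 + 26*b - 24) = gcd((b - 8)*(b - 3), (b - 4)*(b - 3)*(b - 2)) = b - 3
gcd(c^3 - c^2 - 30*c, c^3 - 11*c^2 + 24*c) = c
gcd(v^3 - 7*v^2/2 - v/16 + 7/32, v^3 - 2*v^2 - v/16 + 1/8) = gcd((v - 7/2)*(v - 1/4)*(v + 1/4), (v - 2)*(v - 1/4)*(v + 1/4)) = v^2 - 1/16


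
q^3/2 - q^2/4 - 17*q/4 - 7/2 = (q/2 + 1/2)*(q - 7/2)*(q + 2)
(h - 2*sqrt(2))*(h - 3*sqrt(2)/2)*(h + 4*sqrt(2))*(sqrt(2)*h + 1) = sqrt(2)*h^4 + 2*h^3 - 43*sqrt(2)*h^2/2 + 26*h + 24*sqrt(2)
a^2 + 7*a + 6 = (a + 1)*(a + 6)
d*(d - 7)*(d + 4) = d^3 - 3*d^2 - 28*d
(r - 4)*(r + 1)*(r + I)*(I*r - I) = I*r^4 - r^3 - 4*I*r^3 + 4*r^2 - I*r^2 + r + 4*I*r - 4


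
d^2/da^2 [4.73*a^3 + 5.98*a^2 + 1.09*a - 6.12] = 28.38*a + 11.96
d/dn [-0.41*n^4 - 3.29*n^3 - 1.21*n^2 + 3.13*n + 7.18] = -1.64*n^3 - 9.87*n^2 - 2.42*n + 3.13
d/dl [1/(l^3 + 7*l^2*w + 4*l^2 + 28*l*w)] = (-3*l^2 - 14*l*w - 8*l - 28*w)/(l^2*(l^2 + 7*l*w + 4*l + 28*w)^2)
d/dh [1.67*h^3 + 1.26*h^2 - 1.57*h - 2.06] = 5.01*h^2 + 2.52*h - 1.57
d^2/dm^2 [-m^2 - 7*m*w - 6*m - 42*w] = -2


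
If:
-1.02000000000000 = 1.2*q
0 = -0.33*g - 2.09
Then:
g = -6.33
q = -0.85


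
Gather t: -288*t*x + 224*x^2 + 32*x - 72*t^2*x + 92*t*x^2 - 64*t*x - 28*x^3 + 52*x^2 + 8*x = -72*t^2*x + t*(92*x^2 - 352*x) - 28*x^3 + 276*x^2 + 40*x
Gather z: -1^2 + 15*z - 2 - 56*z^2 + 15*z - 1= -56*z^2 + 30*z - 4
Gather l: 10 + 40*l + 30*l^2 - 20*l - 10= 30*l^2 + 20*l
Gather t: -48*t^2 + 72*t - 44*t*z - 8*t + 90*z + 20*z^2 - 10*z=-48*t^2 + t*(64 - 44*z) + 20*z^2 + 80*z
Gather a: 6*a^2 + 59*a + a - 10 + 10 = 6*a^2 + 60*a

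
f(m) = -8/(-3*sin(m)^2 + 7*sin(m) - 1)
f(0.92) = -3.00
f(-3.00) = 3.91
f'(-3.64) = -10.53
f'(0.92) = 1.51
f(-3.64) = -4.82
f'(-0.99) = 0.66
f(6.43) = 199.08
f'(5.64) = 1.72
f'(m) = -8*(6*sin(m)*cos(m) - 7*cos(m))/(-3*sin(m)^2 + 7*sin(m) - 1)^2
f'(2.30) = -2.07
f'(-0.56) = 2.23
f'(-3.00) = -14.82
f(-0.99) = 0.89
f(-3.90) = -3.34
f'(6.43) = 30003.10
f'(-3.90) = -2.91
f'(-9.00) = -3.58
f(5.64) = 1.27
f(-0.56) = 1.44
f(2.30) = -3.14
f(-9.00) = 1.82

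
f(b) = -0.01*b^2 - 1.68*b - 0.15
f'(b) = -0.02*b - 1.68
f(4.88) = -8.59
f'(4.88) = -1.78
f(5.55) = -9.78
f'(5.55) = -1.79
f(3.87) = -6.80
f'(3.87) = -1.76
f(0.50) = -0.99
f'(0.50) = -1.69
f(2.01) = -3.57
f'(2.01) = -1.72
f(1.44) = -2.59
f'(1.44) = -1.71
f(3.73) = -6.56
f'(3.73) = -1.75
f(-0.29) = 0.34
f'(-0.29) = -1.67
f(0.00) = -0.15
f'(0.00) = -1.68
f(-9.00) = 14.16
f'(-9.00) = -1.50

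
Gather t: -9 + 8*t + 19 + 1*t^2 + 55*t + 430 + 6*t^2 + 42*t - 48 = 7*t^2 + 105*t + 392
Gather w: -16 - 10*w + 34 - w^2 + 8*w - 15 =-w^2 - 2*w + 3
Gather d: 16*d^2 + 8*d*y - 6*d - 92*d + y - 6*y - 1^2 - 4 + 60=16*d^2 + d*(8*y - 98) - 5*y + 55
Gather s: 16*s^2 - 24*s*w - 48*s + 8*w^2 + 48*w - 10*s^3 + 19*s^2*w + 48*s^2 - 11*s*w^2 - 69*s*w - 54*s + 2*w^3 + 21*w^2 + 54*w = -10*s^3 + s^2*(19*w + 64) + s*(-11*w^2 - 93*w - 102) + 2*w^3 + 29*w^2 + 102*w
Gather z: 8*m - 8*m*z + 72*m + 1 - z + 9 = 80*m + z*(-8*m - 1) + 10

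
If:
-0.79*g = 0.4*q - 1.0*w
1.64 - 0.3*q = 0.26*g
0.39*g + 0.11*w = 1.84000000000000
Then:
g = 3.65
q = 2.31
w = 3.80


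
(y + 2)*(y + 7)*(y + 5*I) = y^3 + 9*y^2 + 5*I*y^2 + 14*y + 45*I*y + 70*I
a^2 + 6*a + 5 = (a + 1)*(a + 5)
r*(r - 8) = r^2 - 8*r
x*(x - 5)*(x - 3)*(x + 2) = x^4 - 6*x^3 - x^2 + 30*x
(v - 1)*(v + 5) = v^2 + 4*v - 5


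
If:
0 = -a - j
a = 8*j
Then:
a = 0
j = 0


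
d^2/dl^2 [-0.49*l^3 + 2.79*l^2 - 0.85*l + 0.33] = 5.58 - 2.94*l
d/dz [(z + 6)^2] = 2*z + 12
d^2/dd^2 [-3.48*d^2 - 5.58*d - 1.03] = -6.96000000000000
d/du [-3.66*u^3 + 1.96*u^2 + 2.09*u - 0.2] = -10.98*u^2 + 3.92*u + 2.09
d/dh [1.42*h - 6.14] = 1.42000000000000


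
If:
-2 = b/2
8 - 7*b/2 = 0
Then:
No Solution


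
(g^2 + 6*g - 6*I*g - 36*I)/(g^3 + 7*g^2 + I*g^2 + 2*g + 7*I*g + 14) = (g^2 + 6*g*(1 - I) - 36*I)/(g^3 + g^2*(7 + I) + g*(2 + 7*I) + 14)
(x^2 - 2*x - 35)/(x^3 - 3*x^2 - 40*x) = (x - 7)/(x*(x - 8))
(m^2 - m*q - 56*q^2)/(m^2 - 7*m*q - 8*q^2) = (m + 7*q)/(m + q)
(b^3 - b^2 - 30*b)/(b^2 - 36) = b*(b + 5)/(b + 6)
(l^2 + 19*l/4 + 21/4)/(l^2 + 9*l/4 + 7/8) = 2*(l + 3)/(2*l + 1)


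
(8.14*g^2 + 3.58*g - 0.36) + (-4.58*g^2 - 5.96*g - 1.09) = 3.56*g^2 - 2.38*g - 1.45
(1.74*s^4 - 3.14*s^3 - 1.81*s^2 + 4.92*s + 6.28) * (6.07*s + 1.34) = 10.5618*s^5 - 16.7282*s^4 - 15.1943*s^3 + 27.439*s^2 + 44.7124*s + 8.4152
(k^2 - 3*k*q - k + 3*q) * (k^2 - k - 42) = k^4 - 3*k^3*q - 2*k^3 + 6*k^2*q - 41*k^2 + 123*k*q + 42*k - 126*q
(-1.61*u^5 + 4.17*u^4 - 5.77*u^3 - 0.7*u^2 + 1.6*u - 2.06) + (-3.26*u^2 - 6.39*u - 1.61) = -1.61*u^5 + 4.17*u^4 - 5.77*u^3 - 3.96*u^2 - 4.79*u - 3.67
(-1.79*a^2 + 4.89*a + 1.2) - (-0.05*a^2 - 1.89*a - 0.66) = -1.74*a^2 + 6.78*a + 1.86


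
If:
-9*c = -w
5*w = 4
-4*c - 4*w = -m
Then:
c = 4/45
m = 32/9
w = 4/5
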